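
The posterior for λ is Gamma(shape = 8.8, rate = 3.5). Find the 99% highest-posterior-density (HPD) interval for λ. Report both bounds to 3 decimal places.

[0.740, 4.995]

The posterior is unimodal and skewed, so the HPD interval has equal density at both endpoints and is the shortest 99% interval.
Solving f(0.740) = f(4.995) with F(4.995) − F(0.740) = 0.99 gives [0.740, 4.995].
For comparison, the equal-tailed interval is [0.862, 5.226]; the HPD is narrower and shifted toward the mode.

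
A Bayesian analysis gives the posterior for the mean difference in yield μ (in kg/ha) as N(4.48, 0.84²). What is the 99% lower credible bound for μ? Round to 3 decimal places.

2.526

Need L with P(μ ≥ L) = 0.99: L = 4.48 − z_{0.01}·0.84.
z = 2.326; L = 4.48 − 2.326 × 0.84 = 2.526.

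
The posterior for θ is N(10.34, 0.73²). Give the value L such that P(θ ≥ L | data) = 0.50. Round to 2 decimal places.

10.34

Need L with P(θ ≥ L) = 0.50: L = 10.34 − z_{0.5}·0.73.
z = 0.000; L = 10.34 − 0.000 × 0.73 = 10.34.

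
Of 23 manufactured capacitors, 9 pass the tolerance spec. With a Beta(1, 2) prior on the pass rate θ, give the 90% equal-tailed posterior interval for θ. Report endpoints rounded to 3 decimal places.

[0.236, 0.544]

Posterior: Beta(1+9, 2+14) = Beta(10, 16).
Equal-tailed 90% interval: the 0.05 and 0.95 quantiles of Beta(10, 16).
Posterior mean ≈ 0.385, SD ≈ 0.094; a Normal approximation gives roughly [0.231, 0.539].
Exact: F⁻¹(0.05) = 0.236; F⁻¹(0.95) = 0.544.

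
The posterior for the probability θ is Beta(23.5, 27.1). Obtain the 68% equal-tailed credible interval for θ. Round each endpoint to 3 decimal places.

[0.395, 0.534]

Posterior: Beta(23.5, 27.1).
Equal-tailed 68% interval: the 0.16 and 0.84 quantiles of Beta(23.5, 27.1).
Posterior mean ≈ 0.464, SD ≈ 0.069; a Normal approximation gives roughly [0.395, 0.533].
Exact: F⁻¹(0.16) = 0.395; F⁻¹(0.84) = 0.534.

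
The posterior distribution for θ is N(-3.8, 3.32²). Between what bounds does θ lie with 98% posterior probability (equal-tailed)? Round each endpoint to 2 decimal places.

The posterior is symmetric, so the 98% equal-tailed interval is θ = -3.8 ± z·3.32 with z = 2.326.
Half-width: 2.326 × 3.32 = 7.72.
-3.8 − 7.72 = -11.52; -3.8 + 7.72 = 3.92.

[-11.52, 3.92]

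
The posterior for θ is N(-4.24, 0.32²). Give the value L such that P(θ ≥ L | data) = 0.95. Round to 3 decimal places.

-4.766

Need L with P(θ ≥ L) = 0.95: L = -4.24 − z_{0.05}·0.32.
z = 1.645; L = -4.24 − 1.645 × 0.32 = -4.766.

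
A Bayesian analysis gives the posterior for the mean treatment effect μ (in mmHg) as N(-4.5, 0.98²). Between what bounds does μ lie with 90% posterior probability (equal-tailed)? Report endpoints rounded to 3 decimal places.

The posterior is symmetric, so the 90% equal-tailed interval is μ = -4.5 ± z·0.98 with z = 1.645.
Half-width: 1.645 × 0.98 = 1.612.
-4.5 − 1.612 = -6.112; -4.5 + 1.612 = -2.888.

[-6.112, -2.888]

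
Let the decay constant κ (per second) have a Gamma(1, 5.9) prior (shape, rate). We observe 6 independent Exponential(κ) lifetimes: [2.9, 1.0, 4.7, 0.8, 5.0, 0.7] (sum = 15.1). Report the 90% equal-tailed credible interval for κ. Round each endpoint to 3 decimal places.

[0.156, 0.564]

Posterior: Gamma(1+6, 5.9+15.1) = Gamma(7, 21.0) (shape, rate).
Equal-tailed 90% interval: Gamma(7, 21.0) quantiles at 0.05 and 0.95.
Posterior mean ≈ 0.333, SD ≈ 0.126; a Normal approximation gives roughly [0.126, 0.541].
Exact: lower = 0.156; upper = 0.564.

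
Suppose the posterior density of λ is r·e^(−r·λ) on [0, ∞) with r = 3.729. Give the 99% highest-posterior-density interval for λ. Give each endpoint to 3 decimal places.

[0.000, 1.235]

The exponential density is strictly decreasing on [0, ∞), so the HPD interval is anchored at 0: [0, q] with P(λ ≤ q) = 0.99.
q = −ln(1 − 0.99) / 3.729 = 4.6052 / 3.729 = 1.235.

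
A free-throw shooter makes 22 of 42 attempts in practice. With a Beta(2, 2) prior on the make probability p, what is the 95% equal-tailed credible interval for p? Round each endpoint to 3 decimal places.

Posterior: Beta(2+22, 2+20) = Beta(24, 22).
Equal-tailed 95% interval: the 0.025 and 0.975 quantiles of Beta(24, 22).
Posterior mean ≈ 0.522, SD ≈ 0.073; a Normal approximation gives roughly [0.379, 0.665].
Exact: F⁻¹(0.025) = 0.379; F⁻¹(0.975) = 0.663.

[0.379, 0.663]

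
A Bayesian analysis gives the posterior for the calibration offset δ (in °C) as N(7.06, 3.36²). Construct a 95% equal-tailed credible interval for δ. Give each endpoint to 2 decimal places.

The posterior is symmetric, so the 95% equal-tailed interval is δ = 7.06 ± z·3.36 with z = 1.960.
Half-width: 1.960 × 3.36 = 6.59.
7.06 − 6.59 = 0.47; 7.06 + 6.59 = 13.65.

[0.47, 13.65]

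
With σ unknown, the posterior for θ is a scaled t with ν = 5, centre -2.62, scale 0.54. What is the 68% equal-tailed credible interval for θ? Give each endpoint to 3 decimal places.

The t_5 distribution is symmetric; the 68% interval is -2.62 ± t·0.54 with t_{0.84,5} = 1.104.
Half-width: 1.104 × 0.54 = 0.596.
-2.62 − 0.596 = -3.216; -2.62 + 0.596 = -2.024.

[-3.216, -2.024]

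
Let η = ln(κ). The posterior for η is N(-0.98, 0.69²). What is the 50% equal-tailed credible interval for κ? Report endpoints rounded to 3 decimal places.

On the log scale the 50% interval is -0.98 ± 0.674 × 0.69 = [-1.4454, -0.5146].
Exponentiate: [e^-1.4454, e^-0.5146] = [0.236, 0.598].

[0.236, 0.598]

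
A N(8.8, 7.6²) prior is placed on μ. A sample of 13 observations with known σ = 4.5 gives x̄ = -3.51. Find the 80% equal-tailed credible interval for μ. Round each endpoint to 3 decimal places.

[-4.765, -1.608]

Posterior precision = 1/7.6² + 13/4.5² = 0.0173 + 0.6420 = 0.6593, so posterior SD = 1.2316.
Posterior mean = (8.8/7.6² + 13·-3.51/4.5²) / 0.6593 = -3.1867.
Interval: -3.1867 ± 1.282 × 1.2316 → [-4.765, -1.608].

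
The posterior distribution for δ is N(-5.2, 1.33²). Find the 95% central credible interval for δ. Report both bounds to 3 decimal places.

The posterior is symmetric, so the 95% equal-tailed interval is δ = -5.2 ± z·1.33 with z = 1.960.
Half-width: 1.960 × 1.33 = 2.607.
-5.2 − 2.607 = -7.807; -5.2 + 2.607 = -2.593.

[-7.807, -2.593]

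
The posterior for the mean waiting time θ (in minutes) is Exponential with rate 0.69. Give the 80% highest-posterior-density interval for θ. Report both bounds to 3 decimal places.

[0.000, 2.333]

The exponential density is strictly decreasing on [0, ∞), so the HPD interval is anchored at 0: [0, q] with P(θ ≤ q) = 0.80.
q = −ln(1 − 0.80) / 0.69 = 1.6094 / 0.69 = 2.333.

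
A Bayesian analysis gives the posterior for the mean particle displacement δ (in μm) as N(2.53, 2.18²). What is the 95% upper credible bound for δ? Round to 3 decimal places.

Need U with P(δ ≤ U) = 0.95: U = 2.53 + z_{0.05}·2.18.
z = 1.645; U = 2.53 + 1.645 × 2.18 = 6.116.

6.116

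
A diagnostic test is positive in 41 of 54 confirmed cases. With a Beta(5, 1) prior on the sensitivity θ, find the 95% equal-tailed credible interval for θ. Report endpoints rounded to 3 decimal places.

Posterior: Beta(5+41, 1+13) = Beta(46, 14).
Equal-tailed 95% interval: the 0.025 and 0.975 quantiles of Beta(46, 14).
Posterior mean ≈ 0.767, SD ≈ 0.054; a Normal approximation gives roughly [0.661, 0.873].
Exact: F⁻¹(0.025) = 0.653; F⁻¹(0.975) = 0.864.

[0.653, 0.864]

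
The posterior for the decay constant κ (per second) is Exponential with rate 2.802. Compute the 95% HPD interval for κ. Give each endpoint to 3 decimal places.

[0.000, 1.069]

The exponential density is strictly decreasing on [0, ∞), so the HPD interval is anchored at 0: [0, q] with P(κ ≤ q) = 0.95.
q = −ln(1 − 0.95) / 2.802 = 2.9957 / 2.802 = 1.069.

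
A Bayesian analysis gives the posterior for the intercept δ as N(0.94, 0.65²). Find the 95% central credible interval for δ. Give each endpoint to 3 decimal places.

The posterior is symmetric, so the 95% equal-tailed interval is δ = 0.94 ± z·0.65 with z = 1.960.
Half-width: 1.960 × 0.65 = 1.274.
0.94 − 1.274 = -0.334; 0.94 + 1.274 = 2.214.

[-0.334, 2.214]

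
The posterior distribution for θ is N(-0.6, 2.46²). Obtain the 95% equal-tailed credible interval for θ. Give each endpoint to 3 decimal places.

[-5.422, 4.222]

The posterior is symmetric, so the 95% equal-tailed interval is θ = -0.6 ± z·2.46 with z = 1.960.
Half-width: 1.960 × 2.46 = 4.822.
-0.6 − 4.822 = -5.422; -0.6 + 4.822 = 4.222.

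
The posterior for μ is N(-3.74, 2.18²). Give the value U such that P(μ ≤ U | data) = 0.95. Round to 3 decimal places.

-0.154

Need U with P(μ ≤ U) = 0.95: U = -3.74 + z_{0.05}·2.18.
z = 1.645; U = -3.74 + 1.645 × 2.18 = -0.154.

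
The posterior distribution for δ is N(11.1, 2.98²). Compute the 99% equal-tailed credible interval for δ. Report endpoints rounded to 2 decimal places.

The posterior is symmetric, so the 99% equal-tailed interval is δ = 11.1 ± z·2.98 with z = 2.576.
Half-width: 2.576 × 2.98 = 7.68.
11.1 − 7.68 = 3.42; 11.1 + 7.68 = 18.78.

[3.42, 18.78]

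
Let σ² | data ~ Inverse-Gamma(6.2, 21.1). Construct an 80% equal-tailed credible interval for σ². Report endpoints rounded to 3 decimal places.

Inverse-Gamma(6.2, 21.1) quantiles: F⁻¹(0.1) and F⁻¹(0.9).
Equivalently, 1/σ² ~ Gamma(6.2, rate = 21.1); invert its 0.9 and 0.1 quantiles.
Posterior mean ≈ 4.058, SD ≈ 1.980; a Normal approximation gives roughly [1.520, 6.595].
Exact: lower = 2.215; upper = 6.396.

[2.215, 6.396]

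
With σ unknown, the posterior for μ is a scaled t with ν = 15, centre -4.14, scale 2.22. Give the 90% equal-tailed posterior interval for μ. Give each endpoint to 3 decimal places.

The t_15 distribution is symmetric; the 90% interval is -4.14 ± t·2.22 with t_{0.95,15} = 1.753.
Half-width: 1.753 × 2.22 = 3.892.
-4.14 − 3.892 = -8.032; -4.14 + 3.892 = -0.248.

[-8.032, -0.248]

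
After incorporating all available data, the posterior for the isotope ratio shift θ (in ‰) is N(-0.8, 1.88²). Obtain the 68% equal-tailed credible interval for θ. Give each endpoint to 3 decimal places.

The posterior is symmetric, so the 68% equal-tailed interval is θ = -0.8 ± z·1.88 with z = 0.994.
Half-width: 0.994 × 1.88 = 1.870.
-0.8 − 1.870 = -2.670; -0.8 + 1.870 = 1.070.

[-2.670, 1.070]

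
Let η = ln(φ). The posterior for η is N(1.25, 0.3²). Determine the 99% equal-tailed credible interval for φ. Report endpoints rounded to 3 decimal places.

On the log scale the 99% interval is 1.25 ± 2.576 × 0.3 = [0.4773, 2.0227].
Exponentiate: [e^0.4773, e^2.0227] = [1.612, 7.559].

[1.612, 7.559]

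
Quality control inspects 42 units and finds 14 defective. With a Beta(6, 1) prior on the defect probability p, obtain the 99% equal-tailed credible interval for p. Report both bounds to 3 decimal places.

Posterior: Beta(6+14, 1+28) = Beta(20, 29).
Equal-tailed 99% interval: the 0.005 and 0.995 quantiles of Beta(20, 29).
Posterior mean ≈ 0.408, SD ≈ 0.070; a Normal approximation gives roughly [0.229, 0.587].
Exact: F⁻¹(0.005) = 0.239; F⁻¹(0.995) = 0.591.

[0.239, 0.591]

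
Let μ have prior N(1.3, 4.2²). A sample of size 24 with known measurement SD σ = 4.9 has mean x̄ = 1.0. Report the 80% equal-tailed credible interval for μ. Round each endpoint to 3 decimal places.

[-0.231, 2.263]

Posterior precision = 1/4.2² + 24/4.9² = 0.0567 + 0.9996 = 1.0563, so posterior SD = 0.9730.
Posterior mean = (1.3/4.2² + 24·1.0/4.9²) / 1.0563 = 1.0161.
Interval: 1.0161 ± 1.282 × 0.9730 → [-0.231, 2.263].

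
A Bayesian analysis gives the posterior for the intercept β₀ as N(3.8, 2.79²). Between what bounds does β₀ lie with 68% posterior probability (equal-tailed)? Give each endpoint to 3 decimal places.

The posterior is symmetric, so the 68% equal-tailed interval is β₀ = 3.8 ± z·2.79 with z = 0.994.
Half-width: 0.994 × 2.79 = 2.775.
3.8 − 2.775 = 1.025; 3.8 + 2.775 = 6.575.

[1.025, 6.575]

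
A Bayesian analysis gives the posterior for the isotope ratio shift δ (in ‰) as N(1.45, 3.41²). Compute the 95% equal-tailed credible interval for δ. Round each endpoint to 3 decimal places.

[-5.233, 8.133]

The posterior is symmetric, so the 95% equal-tailed interval is δ = 1.45 ± z·3.41 with z = 1.960.
Half-width: 1.960 × 3.41 = 6.683.
1.45 − 6.683 = -5.233; 1.45 + 6.683 = 8.133.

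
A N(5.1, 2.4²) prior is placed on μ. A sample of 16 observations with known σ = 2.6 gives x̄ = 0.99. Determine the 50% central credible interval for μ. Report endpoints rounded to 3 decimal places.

Posterior precision = 1/2.4² + 16/2.6² = 0.1736 + 2.3669 = 2.5405, so posterior SD = 0.6274.
Posterior mean = (5.1/2.4² + 16·0.99/2.6²) / 2.5405 = 1.2709.
Interval: 1.2709 ± 0.674 × 0.6274 → [0.848, 1.694].

[0.848, 1.694]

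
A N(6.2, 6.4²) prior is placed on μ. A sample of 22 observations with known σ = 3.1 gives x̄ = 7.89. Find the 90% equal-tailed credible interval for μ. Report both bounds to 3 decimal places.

[6.791, 8.954]

Posterior precision = 1/6.4² + 22/3.1² = 0.0244 + 2.2893 = 2.3137, so posterior SD = 0.6574.
Posterior mean = (6.2/6.4² + 22·7.89/3.1²) / 2.3137 = 7.8722.
Interval: 7.8722 ± 1.645 × 0.6574 → [6.791, 8.954].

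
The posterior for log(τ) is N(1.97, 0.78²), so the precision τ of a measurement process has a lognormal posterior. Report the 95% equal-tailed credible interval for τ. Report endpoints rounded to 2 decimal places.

[1.55, 33.07]

On the log scale the 95% interval is 1.97 ± 1.960 × 0.78 = [0.4412, 3.4988].
Exponentiate: [e^0.4412, e^3.4988] = [1.55, 33.07].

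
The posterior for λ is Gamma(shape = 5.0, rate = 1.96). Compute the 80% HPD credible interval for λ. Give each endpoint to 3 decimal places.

[0.980, 3.681]

The posterior is unimodal and skewed, so the HPD interval has equal density at both endpoints and is the shortest 80% interval.
Solving f(0.980) = f(3.681) with F(3.681) − F(0.980) = 0.80 gives [0.980, 3.681].
For comparison, the equal-tailed interval is [1.241, 4.078]; the HPD is narrower and shifted toward the mode.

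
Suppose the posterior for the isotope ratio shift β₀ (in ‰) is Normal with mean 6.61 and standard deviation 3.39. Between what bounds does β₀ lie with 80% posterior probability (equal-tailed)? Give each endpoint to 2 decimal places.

[2.27, 10.95]

The posterior is symmetric, so the 80% equal-tailed interval is β₀ = 6.61 ± z·3.39 with z = 1.282.
Half-width: 1.282 × 3.39 = 4.34.
6.61 − 4.34 = 2.27; 6.61 + 4.34 = 10.95.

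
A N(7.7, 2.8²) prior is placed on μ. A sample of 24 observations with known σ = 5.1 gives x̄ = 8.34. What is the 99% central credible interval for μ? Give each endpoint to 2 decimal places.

[5.75, 10.78]

Posterior precision = 1/2.8² + 24/5.1² = 0.1276 + 0.9227 = 1.0503, so posterior SD = 0.9758.
Posterior mean = (7.7/2.8² + 24·8.34/5.1²) / 1.0503 = 8.2623.
Interval: 8.2623 ± 2.576 × 0.9758 → [5.75, 10.78].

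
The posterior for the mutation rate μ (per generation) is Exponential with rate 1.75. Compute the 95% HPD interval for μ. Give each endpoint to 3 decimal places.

[0.000, 1.712]

The exponential density is strictly decreasing on [0, ∞), so the HPD interval is anchored at 0: [0, q] with P(μ ≤ q) = 0.95.
q = −ln(1 − 0.95) / 1.75 = 2.9957 / 1.75 = 1.712.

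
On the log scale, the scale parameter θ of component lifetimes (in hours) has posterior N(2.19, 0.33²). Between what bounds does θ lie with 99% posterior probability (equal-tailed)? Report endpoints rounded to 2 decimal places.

On the log scale the 99% interval is 2.19 ± 2.576 × 0.33 = [1.3400, 3.0400].
Exponentiate: [e^1.3400, e^3.0400] = [3.82, 20.91].

[3.82, 20.91]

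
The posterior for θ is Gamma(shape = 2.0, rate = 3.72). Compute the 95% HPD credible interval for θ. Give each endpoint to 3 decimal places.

The posterior is unimodal and skewed, so the HPD interval has equal density at both endpoints and is the shortest 95% interval.
Solving f(0.011) = f(1.281) with F(1.281) − F(0.011) = 0.95 gives [0.011, 1.281].
For comparison, the equal-tailed interval is [0.065, 1.498]; the HPD is narrower and shifted toward the mode.

[0.011, 1.281]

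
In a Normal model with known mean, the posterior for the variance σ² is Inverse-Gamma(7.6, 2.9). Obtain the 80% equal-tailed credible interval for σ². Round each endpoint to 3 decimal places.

[0.257, 0.667]

Inverse-Gamma(7.6, 2.9) quantiles: F⁻¹(0.1) and F⁻¹(0.9).
Equivalently, 1/σ² ~ Gamma(7.6, rate = 2.9); invert its 0.9 and 0.1 quantiles.
Posterior mean ≈ 0.439, SD ≈ 0.186; a Normal approximation gives roughly [0.201, 0.677].
Exact: lower = 0.257; upper = 0.667.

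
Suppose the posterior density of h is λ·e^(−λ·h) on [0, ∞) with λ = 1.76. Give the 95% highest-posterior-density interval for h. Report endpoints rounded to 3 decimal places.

[0.000, 1.702]

The exponential density is strictly decreasing on [0, ∞), so the HPD interval is anchored at 0: [0, q] with P(h ≤ q) = 0.95.
q = −ln(1 − 0.95) / 1.76 = 2.9957 / 1.76 = 1.702.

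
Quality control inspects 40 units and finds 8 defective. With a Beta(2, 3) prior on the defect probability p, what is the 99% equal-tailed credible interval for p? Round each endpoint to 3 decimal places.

[0.090, 0.400]

Posterior: Beta(2+8, 3+32) = Beta(10, 35).
Equal-tailed 99% interval: the 0.005 and 0.995 quantiles of Beta(10, 35).
Posterior mean ≈ 0.222, SD ≈ 0.061; a Normal approximation gives roughly [0.064, 0.380].
Exact: F⁻¹(0.005) = 0.090; F⁻¹(0.995) = 0.400.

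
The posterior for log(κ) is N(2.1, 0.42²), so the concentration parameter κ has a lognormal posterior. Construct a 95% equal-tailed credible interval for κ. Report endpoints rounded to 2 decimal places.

On the log scale the 95% interval is 2.1 ± 1.960 × 0.42 = [1.2768, 2.9232].
Exponentiate: [e^1.2768, e^2.9232] = [3.59, 18.60].

[3.59, 18.60]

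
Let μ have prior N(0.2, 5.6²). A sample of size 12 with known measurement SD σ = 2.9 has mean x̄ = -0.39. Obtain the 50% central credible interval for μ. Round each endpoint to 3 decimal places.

[-0.936, 0.181]

Posterior precision = 1/5.6² + 12/2.9² = 0.0319 + 1.4269 = 1.4588, so posterior SD = 0.8280.
Posterior mean = (0.2/5.6² + 12·-0.39/2.9²) / 1.4588 = -0.3771.
Interval: -0.3771 ± 0.674 × 0.8280 → [-0.936, 0.181].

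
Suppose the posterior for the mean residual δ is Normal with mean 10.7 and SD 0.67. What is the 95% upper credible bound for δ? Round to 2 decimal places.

Need U with P(δ ≤ U) = 0.95: U = 10.7 + z_{0.05}·0.67.
z = 1.645; U = 10.7 + 1.645 × 0.67 = 11.80.

11.80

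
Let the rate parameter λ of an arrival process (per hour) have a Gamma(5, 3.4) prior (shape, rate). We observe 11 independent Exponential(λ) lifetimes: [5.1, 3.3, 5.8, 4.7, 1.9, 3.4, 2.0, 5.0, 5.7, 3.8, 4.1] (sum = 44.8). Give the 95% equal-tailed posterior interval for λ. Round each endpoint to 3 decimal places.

[0.190, 0.513]

Posterior: Gamma(5+11, 3.4+44.8) = Gamma(16, 48.2) (shape, rate).
Equal-tailed 95% interval: Gamma(16, 48.2) quantiles at 0.025 and 0.975.
Posterior mean ≈ 0.332, SD ≈ 0.083; a Normal approximation gives roughly [0.169, 0.495].
Exact: lower = 0.190; upper = 0.513.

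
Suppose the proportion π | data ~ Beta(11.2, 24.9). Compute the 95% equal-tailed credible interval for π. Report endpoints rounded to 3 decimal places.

[0.172, 0.468]

Posterior: Beta(11.2, 24.9).
Equal-tailed 95% interval: the 0.025 and 0.975 quantiles of Beta(11.2, 24.9).
Posterior mean ≈ 0.310, SD ≈ 0.076; a Normal approximation gives roughly [0.161, 0.459].
Exact: F⁻¹(0.025) = 0.172; F⁻¹(0.975) = 0.468.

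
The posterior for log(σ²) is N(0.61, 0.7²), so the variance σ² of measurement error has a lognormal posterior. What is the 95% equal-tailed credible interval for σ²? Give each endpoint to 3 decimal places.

[0.467, 7.257]

On the log scale the 95% interval is 0.61 ± 1.960 × 0.7 = [-0.7620, 1.9820].
Exponentiate: [e^-0.7620, e^1.9820] = [0.467, 7.257].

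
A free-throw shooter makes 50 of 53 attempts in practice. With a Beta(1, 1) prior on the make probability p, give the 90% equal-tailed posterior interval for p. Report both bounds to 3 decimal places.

Posterior: Beta(1+50, 1+3) = Beta(51, 4).
Equal-tailed 90% interval: the 0.05 and 0.95 quantiles of Beta(51, 4).
Posterior mean ≈ 0.927, SD ≈ 0.035; a Normal approximation gives roughly [0.870, 0.984].
Exact: F⁻¹(0.05) = 0.863; F⁻¹(0.95) = 0.974.

[0.863, 0.974]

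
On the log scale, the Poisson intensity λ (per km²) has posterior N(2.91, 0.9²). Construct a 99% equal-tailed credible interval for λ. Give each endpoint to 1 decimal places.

[1.8, 186.5]

On the log scale the 99% interval is 2.91 ± 2.576 × 0.9 = [0.5918, 5.2282].
Exponentiate: [e^0.5918, e^5.2282] = [1.8, 186.5].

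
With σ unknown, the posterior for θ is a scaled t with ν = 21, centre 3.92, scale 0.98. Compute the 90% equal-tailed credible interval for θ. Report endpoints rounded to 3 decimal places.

[2.234, 5.606]

The t_21 distribution is symmetric; the 90% interval is 3.92 ± t·0.98 with t_{0.95,21} = 1.721.
Half-width: 1.721 × 0.98 = 1.686.
3.92 − 1.686 = 2.234; 3.92 + 1.686 = 5.606.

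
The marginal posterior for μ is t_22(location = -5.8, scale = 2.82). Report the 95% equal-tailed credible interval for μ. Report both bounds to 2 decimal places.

The t_22 distribution is symmetric; the 95% interval is -5.8 ± t·2.82 with t_{0.975,22} = 2.074.
Half-width: 2.074 × 2.82 = 5.85.
-5.8 − 5.85 = -11.65; -5.8 + 5.85 = 0.05.

[-11.65, 0.05]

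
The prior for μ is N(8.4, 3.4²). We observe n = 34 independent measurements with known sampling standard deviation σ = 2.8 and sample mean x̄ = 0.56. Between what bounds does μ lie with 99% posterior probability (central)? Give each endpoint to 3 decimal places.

[-0.511, 1.938]

Posterior precision = 1/3.4² + 34/2.8² = 0.0865 + 4.3367 = 4.4232, so posterior SD = 0.4755.
Posterior mean = (8.4/3.4² + 34·0.56/2.8²) / 4.4232 = 0.7133.
Interval: 0.7133 ± 2.576 × 0.4755 → [-0.511, 1.938].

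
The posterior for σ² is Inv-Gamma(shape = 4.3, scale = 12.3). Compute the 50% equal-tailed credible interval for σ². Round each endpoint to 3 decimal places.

Inverse-Gamma(4.3, 12.3) quantiles: F⁻¹(0.25) and F⁻¹(0.75).
Equivalently, 1/σ² ~ Gamma(4.3, rate = 12.3); invert its 0.75 and 0.25 quantiles.
Posterior mean ≈ 3.727, SD ≈ 2.458; a Normal approximation gives roughly [2.070, 5.385].
Exact: lower = 2.252; upper = 4.420.

[2.252, 4.420]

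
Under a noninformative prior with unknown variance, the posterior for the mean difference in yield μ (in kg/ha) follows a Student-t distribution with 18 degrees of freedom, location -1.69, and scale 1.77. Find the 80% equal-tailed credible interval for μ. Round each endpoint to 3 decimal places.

[-4.045, 0.665]

The t_18 distribution is symmetric; the 80% interval is -1.69 ± t·1.77 with t_{0.9,18} = 1.330.
Half-width: 1.330 × 1.77 = 2.355.
-1.69 − 2.355 = -4.045; -1.69 + 2.355 = 0.665.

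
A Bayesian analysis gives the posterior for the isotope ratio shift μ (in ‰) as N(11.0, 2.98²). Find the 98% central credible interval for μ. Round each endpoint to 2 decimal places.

[4.07, 17.93]

The posterior is symmetric, so the 98% equal-tailed interval is μ = 11.0 ± z·2.98 with z = 2.326.
Half-width: 2.326 × 2.98 = 6.93.
11.0 − 6.93 = 4.07; 11.0 + 6.93 = 17.93.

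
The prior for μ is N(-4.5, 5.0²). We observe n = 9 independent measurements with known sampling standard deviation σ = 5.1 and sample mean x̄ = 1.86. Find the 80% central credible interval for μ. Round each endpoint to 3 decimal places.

Posterior precision = 1/5.0² + 9/5.1² = 0.0400 + 0.3460 = 0.3860, so posterior SD = 1.6095.
Posterior mean = (-4.5/5.0² + 9·1.86/5.1²) / 0.3860 = 1.2010.
Interval: 1.2010 ± 1.282 × 1.6095 → [-0.862, 3.264].

[-0.862, 3.264]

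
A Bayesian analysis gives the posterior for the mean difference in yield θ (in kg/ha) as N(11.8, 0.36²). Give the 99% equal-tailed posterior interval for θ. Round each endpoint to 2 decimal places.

[10.87, 12.73]

The posterior is symmetric, so the 99% equal-tailed interval is θ = 11.8 ± z·0.36 with z = 2.576.
Half-width: 2.576 × 0.36 = 0.93.
11.8 − 0.93 = 10.87; 11.8 + 0.93 = 12.73.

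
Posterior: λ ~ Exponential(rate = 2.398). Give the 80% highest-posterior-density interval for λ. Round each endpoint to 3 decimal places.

[0.000, 0.671]

The exponential density is strictly decreasing on [0, ∞), so the HPD interval is anchored at 0: [0, q] with P(λ ≤ q) = 0.80.
q = −ln(1 − 0.80) / 2.398 = 1.6094 / 2.398 = 0.671.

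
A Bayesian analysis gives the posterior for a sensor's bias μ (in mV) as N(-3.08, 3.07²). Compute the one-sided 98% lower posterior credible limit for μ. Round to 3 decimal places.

Need L with P(μ ≥ L) = 0.98: L = -3.08 − z_{0.02}·3.07.
z = 2.054; L = -3.08 − 2.054 × 3.07 = -9.385.

-9.385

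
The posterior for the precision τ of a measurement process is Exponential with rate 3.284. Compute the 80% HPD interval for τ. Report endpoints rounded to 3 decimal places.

[0.000, 0.490]

The exponential density is strictly decreasing on [0, ∞), so the HPD interval is anchored at 0: [0, q] with P(τ ≤ q) = 0.80.
q = −ln(1 − 0.80) / 3.284 = 1.6094 / 3.284 = 0.490.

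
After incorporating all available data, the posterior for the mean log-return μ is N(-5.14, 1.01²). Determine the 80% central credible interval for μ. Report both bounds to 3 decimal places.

[-6.434, -3.846]

The posterior is symmetric, so the 80% equal-tailed interval is μ = -5.14 ± z·1.01 with z = 1.282.
Half-width: 1.282 × 1.01 = 1.294.
-5.14 − 1.294 = -6.434; -5.14 + 1.294 = -3.846.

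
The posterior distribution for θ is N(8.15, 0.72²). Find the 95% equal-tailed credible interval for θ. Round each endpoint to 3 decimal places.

[6.739, 9.561]

The posterior is symmetric, so the 95% equal-tailed interval is θ = 8.15 ± z·0.72 with z = 1.960.
Half-width: 1.960 × 0.72 = 1.411.
8.15 − 1.411 = 6.739; 8.15 + 1.411 = 9.561.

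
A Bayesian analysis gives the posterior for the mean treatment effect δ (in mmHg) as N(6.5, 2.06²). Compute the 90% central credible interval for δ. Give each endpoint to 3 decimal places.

[3.112, 9.888]

The posterior is symmetric, so the 90% equal-tailed interval is δ = 6.5 ± z·2.06 with z = 1.645.
Half-width: 1.645 × 2.06 = 3.388.
6.5 − 3.388 = 3.112; 6.5 + 3.388 = 9.888.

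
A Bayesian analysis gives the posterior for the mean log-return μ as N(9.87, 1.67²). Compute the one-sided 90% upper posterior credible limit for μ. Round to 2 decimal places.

Need U with P(μ ≤ U) = 0.90: U = 9.87 + z_{0.1}·1.67.
z = 1.282; U = 9.87 + 1.282 × 1.67 = 12.01.

12.01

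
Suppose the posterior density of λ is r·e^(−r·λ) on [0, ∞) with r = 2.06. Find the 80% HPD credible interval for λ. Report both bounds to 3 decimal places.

The exponential density is strictly decreasing on [0, ∞), so the HPD interval is anchored at 0: [0, q] with P(λ ≤ q) = 0.80.
q = −ln(1 − 0.80) / 2.06 = 1.6094 / 2.06 = 0.781.

[0.000, 0.781]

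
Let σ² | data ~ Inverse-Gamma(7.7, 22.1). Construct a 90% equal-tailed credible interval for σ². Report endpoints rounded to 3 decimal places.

Inverse-Gamma(7.7, 22.1) quantiles: F⁻¹(0.05) and F⁻¹(0.95).
Equivalently, 1/σ² ~ Gamma(7.7, rate = 22.1); invert its 0.95 and 0.05 quantiles.
Posterior mean ≈ 3.299, SD ≈ 1.382; a Normal approximation gives roughly [1.026, 5.571].
Exact: lower = 1.732; upper = 5.862.

[1.732, 5.862]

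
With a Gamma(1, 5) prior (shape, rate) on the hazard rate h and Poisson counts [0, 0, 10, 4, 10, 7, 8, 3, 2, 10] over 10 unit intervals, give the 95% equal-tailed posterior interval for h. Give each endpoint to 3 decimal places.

[2.762, 4.697]

Posterior: Gamma(1+54, 5+10) = Gamma(55, 15) (shape, rate).
Equal-tailed 95% interval: Gamma(55, 15) quantiles at 0.025 and 0.975.
Posterior mean ≈ 3.667, SD ≈ 0.494; a Normal approximation gives roughly [2.698, 4.636].
Exact: lower = 2.762; upper = 4.697.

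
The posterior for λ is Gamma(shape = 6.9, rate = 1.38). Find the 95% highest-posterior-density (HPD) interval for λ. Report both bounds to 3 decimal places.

The posterior is unimodal and skewed, so the HPD interval has equal density at both endpoints and is the shortest 95% interval.
Solving f(1.659) = f(8.785) with F(8.785) − F(1.659) = 0.95 gives [1.659, 8.785].
For comparison, the equal-tailed interval is [1.994, 9.364]; the HPD is narrower and shifted toward the mode.

[1.659, 8.785]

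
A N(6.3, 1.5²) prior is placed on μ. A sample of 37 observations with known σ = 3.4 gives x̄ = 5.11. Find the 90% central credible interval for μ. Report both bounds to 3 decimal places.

Posterior precision = 1/1.5² + 37/3.4² = 0.4444 + 3.2007 = 3.6451, so posterior SD = 0.5238.
Posterior mean = (6.3/1.5² + 37·5.11/3.4²) / 3.6451 = 5.2551.
Interval: 5.2551 ± 1.645 × 0.5238 → [4.394, 6.117].

[4.394, 6.117]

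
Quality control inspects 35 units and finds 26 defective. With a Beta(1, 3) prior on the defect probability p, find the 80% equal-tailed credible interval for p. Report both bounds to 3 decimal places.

Posterior: Beta(1+26, 3+9) = Beta(27, 12).
Equal-tailed 80% interval: the 0.1 and 0.9 quantiles of Beta(27, 12).
Posterior mean ≈ 0.692, SD ≈ 0.073; a Normal approximation gives roughly [0.599, 0.786].
Exact: F⁻¹(0.1) = 0.596; F⁻¹(0.9) = 0.784.

[0.596, 0.784]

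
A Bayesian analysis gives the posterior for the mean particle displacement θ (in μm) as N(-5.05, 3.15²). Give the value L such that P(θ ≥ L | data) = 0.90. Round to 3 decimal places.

Need L with P(θ ≥ L) = 0.90: L = -5.05 − z_{0.1}·3.15.
z = 1.282; L = -5.05 − 1.282 × 3.15 = -9.087.

-9.087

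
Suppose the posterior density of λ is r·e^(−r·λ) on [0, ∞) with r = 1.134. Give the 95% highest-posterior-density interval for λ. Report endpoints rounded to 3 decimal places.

The exponential density is strictly decreasing on [0, ∞), so the HPD interval is anchored at 0: [0, q] with P(λ ≤ q) = 0.95.
q = −ln(1 − 0.95) / 1.134 = 2.9957 / 1.134 = 2.642.

[0.000, 2.642]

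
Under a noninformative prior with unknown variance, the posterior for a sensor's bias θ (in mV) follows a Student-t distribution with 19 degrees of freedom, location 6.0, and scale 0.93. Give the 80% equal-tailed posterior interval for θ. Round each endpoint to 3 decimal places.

The t_19 distribution is symmetric; the 80% interval is 6.0 ± t·0.93 with t_{0.9,19} = 1.328.
Half-width: 1.328 × 0.93 = 1.235.
6.0 − 1.235 = 4.765; 6.0 + 1.235 = 7.235.

[4.765, 7.235]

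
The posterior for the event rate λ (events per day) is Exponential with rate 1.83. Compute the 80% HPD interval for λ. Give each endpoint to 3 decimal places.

[0.000, 0.879]

The exponential density is strictly decreasing on [0, ∞), so the HPD interval is anchored at 0: [0, q] with P(λ ≤ q) = 0.80.
q = −ln(1 − 0.80) / 1.83 = 1.6094 / 1.83 = 0.879.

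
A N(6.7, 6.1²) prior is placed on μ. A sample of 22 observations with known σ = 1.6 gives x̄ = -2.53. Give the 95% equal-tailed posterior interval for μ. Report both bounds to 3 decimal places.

[-3.169, -1.834]

Posterior precision = 1/6.1² + 22/1.6² = 0.0269 + 8.5937 = 8.6206, so posterior SD = 0.3406.
Posterior mean = (6.7/6.1² + 22·-2.53/1.6²) / 8.6206 = -2.5012.
Interval: -2.5012 ± 1.960 × 0.3406 → [-3.169, -1.834].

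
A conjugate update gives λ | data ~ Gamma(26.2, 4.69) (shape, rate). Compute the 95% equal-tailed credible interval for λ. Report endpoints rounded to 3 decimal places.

Posterior: Gamma(shape 26.2, rate 4.69).
Equal-tailed 95% interval: Gamma(26.2, 4.69) quantiles at 0.025 and 0.975.
Posterior mean ≈ 5.586, SD ≈ 1.091; a Normal approximation gives roughly [3.447, 7.725].
Exact: lower = 3.656; upper = 7.920.

[3.656, 7.920]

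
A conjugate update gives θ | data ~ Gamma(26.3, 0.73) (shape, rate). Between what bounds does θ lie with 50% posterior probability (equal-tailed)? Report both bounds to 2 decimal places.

Posterior: Gamma(shape 26.3, rate 0.73).
Equal-tailed 50% interval: Gamma(26.3, 0.73) quantiles at 0.25 and 0.75.
Posterior mean ≈ 36.03, SD ≈ 7.03; a Normal approximation gives roughly [31.29, 40.77].
Exact: lower = 31.07; upper = 40.48.

[31.07, 40.48]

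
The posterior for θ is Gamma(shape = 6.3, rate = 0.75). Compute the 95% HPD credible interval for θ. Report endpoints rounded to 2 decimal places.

The posterior is unimodal and skewed, so the HPD interval has equal density at both endpoints and is the shortest 95% interval.
Solving f(2.58) = f(15.05) with F(15.05) − F(2.58) = 0.95 gives [2.58, 15.05].
For comparison, the equal-tailed interval is [3.18, 16.12]; the HPD is narrower and shifted toward the mode.

[2.58, 15.05]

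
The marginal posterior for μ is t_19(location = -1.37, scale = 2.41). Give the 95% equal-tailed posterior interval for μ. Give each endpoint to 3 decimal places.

The t_19 distribution is symmetric; the 95% interval is -1.37 ± t·2.41 with t_{0.975,19} = 2.093.
Half-width: 2.093 × 2.41 = 5.044.
-1.37 − 5.044 = -6.414; -1.37 + 5.044 = 3.674.

[-6.414, 3.674]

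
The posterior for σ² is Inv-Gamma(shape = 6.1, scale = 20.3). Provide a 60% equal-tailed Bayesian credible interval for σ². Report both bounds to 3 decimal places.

Inverse-Gamma(6.1, 20.3) quantiles: F⁻¹(0.2) and F⁻¹(0.8).
Equivalently, 1/σ² ~ Gamma(6.1, rate = 20.3); invert its 0.8 and 0.2 quantiles.
Posterior mean ≈ 3.980, SD ≈ 1.966; a Normal approximation gives roughly [2.326, 5.635].
Exact: lower = 2.530; upper = 5.093.

[2.530, 5.093]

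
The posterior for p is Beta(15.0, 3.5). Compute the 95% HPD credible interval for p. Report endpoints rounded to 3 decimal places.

[0.637, 0.964]

The posterior is unimodal and skewed, so the HPD interval has equal density at both endpoints and is the shortest 95% interval.
Solving f(0.637) = f(0.964) with F(0.964) − F(0.637) = 0.95 gives [0.637, 0.964].
For comparison, the equal-tailed interval is [0.609, 0.949]; the HPD is narrower and shifted toward the mode.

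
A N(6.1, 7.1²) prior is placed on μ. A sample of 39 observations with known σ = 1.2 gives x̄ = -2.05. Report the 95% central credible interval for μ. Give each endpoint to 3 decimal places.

Posterior precision = 1/7.1² + 39/1.2² = 0.0198 + 27.0833 = 27.1032, so posterior SD = 0.1921.
Posterior mean = (6.1/7.1² + 39·-2.05/1.2²) / 27.1032 = -2.0440.
Interval: -2.0440 ± 1.960 × 0.1921 → [-2.421, -1.668].

[-2.421, -1.668]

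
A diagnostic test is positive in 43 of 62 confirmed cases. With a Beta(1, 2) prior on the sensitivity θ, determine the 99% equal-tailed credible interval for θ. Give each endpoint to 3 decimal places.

Posterior: Beta(1+43, 2+19) = Beta(44, 21).
Equal-tailed 99% interval: the 0.005 and 0.995 quantiles of Beta(44, 21).
Posterior mean ≈ 0.677, SD ≈ 0.058; a Normal approximation gives roughly [0.529, 0.825].
Exact: F⁻¹(0.005) = 0.521; F⁻¹(0.995) = 0.813.

[0.521, 0.813]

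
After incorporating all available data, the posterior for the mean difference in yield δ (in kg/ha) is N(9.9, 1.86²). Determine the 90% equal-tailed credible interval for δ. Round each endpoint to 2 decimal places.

The posterior is symmetric, so the 90% equal-tailed interval is δ = 9.9 ± z·1.86 with z = 1.645.
Half-width: 1.645 × 1.86 = 3.06.
9.9 − 3.06 = 6.84; 9.9 + 3.06 = 12.96.

[6.84, 12.96]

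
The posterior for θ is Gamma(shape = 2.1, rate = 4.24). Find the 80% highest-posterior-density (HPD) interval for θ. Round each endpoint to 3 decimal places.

The posterior is unimodal and skewed, so the HPD interval has equal density at both endpoints and is the shortest 80% interval.
Solving f(0.049) = f(0.761) with F(0.761) − F(0.049) = 0.80 gives [0.049, 0.761].
For comparison, the equal-tailed interval is [0.138, 0.952]; the HPD is narrower and shifted toward the mode.

[0.049, 0.761]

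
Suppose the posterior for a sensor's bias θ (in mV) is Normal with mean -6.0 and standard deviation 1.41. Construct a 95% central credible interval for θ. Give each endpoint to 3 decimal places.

[-8.764, -3.236]

The posterior is symmetric, so the 95% equal-tailed interval is θ = -6.0 ± z·1.41 with z = 1.960.
Half-width: 1.960 × 1.41 = 2.764.
-6.0 − 2.764 = -8.764; -6.0 + 2.764 = -3.236.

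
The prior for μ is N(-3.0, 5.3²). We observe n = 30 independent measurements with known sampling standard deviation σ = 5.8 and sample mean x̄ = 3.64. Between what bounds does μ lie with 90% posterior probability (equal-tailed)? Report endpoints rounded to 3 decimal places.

[1.677, 5.093]

Posterior precision = 1/5.3² + 30/5.8² = 0.0356 + 0.8918 = 0.9274, so posterior SD = 1.0384.
Posterior mean = (-3.0/5.3² + 30·3.64/5.8²) / 0.9274 = 3.3851.
Interval: 3.3851 ± 1.645 × 1.0384 → [1.677, 5.093].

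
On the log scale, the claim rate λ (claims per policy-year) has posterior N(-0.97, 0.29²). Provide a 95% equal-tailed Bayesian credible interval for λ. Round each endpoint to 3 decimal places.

On the log scale the 95% interval is -0.97 ± 1.960 × 0.29 = [-1.5384, -0.4016].
Exponentiate: [e^-1.5384, e^-0.4016] = [0.215, 0.669].

[0.215, 0.669]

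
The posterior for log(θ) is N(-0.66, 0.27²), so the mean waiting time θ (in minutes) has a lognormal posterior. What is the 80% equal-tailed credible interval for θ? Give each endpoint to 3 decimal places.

On the log scale the 80% interval is -0.66 ± 1.282 × 0.27 = [-1.0060, -0.3140].
Exponentiate: [e^-1.0060, e^-0.3140] = [0.366, 0.731].

[0.366, 0.731]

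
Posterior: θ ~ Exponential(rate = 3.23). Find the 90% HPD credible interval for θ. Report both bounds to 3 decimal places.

The exponential density is strictly decreasing on [0, ∞), so the HPD interval is anchored at 0: [0, q] with P(θ ≤ q) = 0.90.
q = −ln(1 − 0.90) / 3.23 = 2.3026 / 3.23 = 0.713.

[0.000, 0.713]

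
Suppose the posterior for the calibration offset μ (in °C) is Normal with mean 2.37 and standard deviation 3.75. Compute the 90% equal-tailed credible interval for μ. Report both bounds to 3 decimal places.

The posterior is symmetric, so the 90% equal-tailed interval is μ = 2.37 ± z·3.75 with z = 1.645.
Half-width: 1.645 × 3.75 = 6.168.
2.37 − 6.168 = -3.798; 2.37 + 6.168 = 8.538.

[-3.798, 8.538]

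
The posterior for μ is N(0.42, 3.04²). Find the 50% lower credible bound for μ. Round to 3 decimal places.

Need L with P(μ ≥ L) = 0.50: L = 0.42 − z_{0.5}·3.04.
z = 0.000; L = 0.42 − 0.000 × 3.04 = 0.420.

0.420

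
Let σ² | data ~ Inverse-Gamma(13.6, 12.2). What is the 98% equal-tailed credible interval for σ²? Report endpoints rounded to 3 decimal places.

[0.517, 1.875]

Inverse-Gamma(13.6, 12.2) quantiles: F⁻¹(0.01) and F⁻¹(0.99).
Equivalently, 1/σ² ~ Gamma(13.6, rate = 12.2); invert its 0.99 and 0.01 quantiles.
Posterior mean ≈ 0.968, SD ≈ 0.284; a Normal approximation gives roughly [0.307, 1.630].
Exact: lower = 0.517; upper = 1.875.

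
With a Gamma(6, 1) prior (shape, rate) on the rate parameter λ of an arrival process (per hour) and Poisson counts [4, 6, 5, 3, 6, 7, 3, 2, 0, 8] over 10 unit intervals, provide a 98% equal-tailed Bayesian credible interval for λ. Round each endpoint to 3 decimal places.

Posterior: Gamma(6+44, 1+10) = Gamma(50, 11) (shape, rate).
Equal-tailed 98% interval: Gamma(50, 11) quantiles at 0.01 and 0.99.
Posterior mean ≈ 4.545, SD ≈ 0.643; a Normal approximation gives roughly [3.050, 6.041].
Exact: lower = 3.185; upper = 6.173.

[3.185, 6.173]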